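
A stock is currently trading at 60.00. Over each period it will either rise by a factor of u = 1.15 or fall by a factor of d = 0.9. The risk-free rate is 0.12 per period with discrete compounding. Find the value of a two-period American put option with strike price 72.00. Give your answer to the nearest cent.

12.00

Risk-neutral probability p = (1 + 0.12 − 0.9)/(1.15 − 0.9) = 0.2200/0.2500 = 0.8800
Terminal stock prices: S_uu = 79.35, S_ud = 62.1, S_dd = 48.6
Terminal payoffs (K − S): max(-7.35, 0) = 0, max(9.9, 0) = 9.9, max(23.4, 0) = 23.4
Node u (S = 69): continuation = 1/1.12·[0.8800·0.0000 + 0.1200·9.9000] = 1.0607; exercise value = 3.0000 > continuation, so V_u = 3.0000 (exercise)
Node d (S = 54): continuation = 1/1.12·[0.8800·9.9000 + 0.1200·23.4000] = 10.2857; exercise value = 18.0000 > continuation, so V_d = 18.0000 (exercise)
Node 0 (S = 60): continuation = 1/1.12·[0.8800·3.0000 + 0.1200·18.0000] = 4.2857; exercise value = 12.0000 > continuation, so V_0 = 12.0000 (exercise)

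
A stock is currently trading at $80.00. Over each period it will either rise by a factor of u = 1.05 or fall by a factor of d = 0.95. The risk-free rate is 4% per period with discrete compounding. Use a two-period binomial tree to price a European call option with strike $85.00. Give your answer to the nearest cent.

$2.40

Risk-neutral probability p = (1 + 0.04 − 0.95)/(1.05 − 0.95) = 0.0900/0.1000 = 0.9000
Terminal stock prices: S_uu = 88.2, S_ud = 79.8, S_dd = 72.2
Terminal payoffs (S − K): max(3.2, 0) = 3.2, max(-5.2, 0) = 0, max(-12.8, 0) = 0
Node u (S = 84): V_u = 1/1.04·[0.9000·3.2000 + 0.1000·0.0000] = 2.7692
Node d (S = 76): V_d = 1/1.04·[0.9000·0.0000 + 0.1000·0.0000] = 0.0000
Node 0 (S = 80): V_0 = 1/1.04·[0.9000·2.7692 + 0.1000·0.0000] = 2.3964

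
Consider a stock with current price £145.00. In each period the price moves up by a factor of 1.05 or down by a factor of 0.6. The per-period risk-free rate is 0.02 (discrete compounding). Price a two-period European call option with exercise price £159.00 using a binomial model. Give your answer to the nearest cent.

Risk-neutral probability p = (1 + 0.02 − 0.6)/(1.05 − 0.6) = 0.4200/0.4500 = 0.9333
Terminal stock prices: S_uu = 159.9, S_ud = 91.35, S_dd = 52.2
Terminal payoffs (S − K): max(0.8625, 0) = 0.8625, max(-67.65, 0) = 0, max(-106.8, 0) = 0
Node u (S = 152.2): V_u = 1/1.02·[0.9333·0.8625 + 0.0667·0.0000] = 0.7892
Node d (S = 87): V_d = 1/1.02·[0.9333·0.0000 + 0.0667·0.0000] = 0.0000
Node 0 (S = 145): V_0 = 1/1.02·[0.9333·0.7892 + 0.0667·0.0000] = 0.7222

£0.72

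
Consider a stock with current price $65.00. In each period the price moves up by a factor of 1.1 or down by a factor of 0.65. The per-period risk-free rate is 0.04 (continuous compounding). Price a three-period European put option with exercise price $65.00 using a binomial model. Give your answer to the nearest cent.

$5.15

Risk-neutral probability p = (e^0.04 − 0.65)/(1.1 − 0.65) = 0.3908/0.4500 = 0.8685
Terminal stock prices: S_uuu = 86.52, S_uud = 51.12, S_udd = 30.21, S_ddd = 17.85
Terminal payoffs (K − S): max(-21.52, 0) = 0, max(13.88, 0) = 13.88, max(34.79, 0) = 34.79, max(47.15, 0) = 47.15
Node uu (S = 78.65): V_uu = e^(−0.04)·[0.8685·0.0000 + 0.1315·13.8775] = 1.7538
Node ud (S = 46.48): V_ud = e^(−0.04)·[0.8685·13.8775 + 0.1315·34.7912] = 15.9763
Node dd (S = 27.46): V_dd = e^(−0.04)·[0.8685·34.7912 + 0.1315·47.1494] = 34.9888
Node u (S = 71.5): V_u = e^(−0.04)·[0.8685·1.7538 + 0.1315·15.9763] = 3.4824
Node d (S = 42.25): V_d = e^(−0.04)·[0.8685·15.9763 + 0.1315·34.9888] = 17.7526
Node 0 (S = 65): V_0 = e^(−0.04)·[0.8685·3.4824 + 0.1315·17.7526] = 5.1492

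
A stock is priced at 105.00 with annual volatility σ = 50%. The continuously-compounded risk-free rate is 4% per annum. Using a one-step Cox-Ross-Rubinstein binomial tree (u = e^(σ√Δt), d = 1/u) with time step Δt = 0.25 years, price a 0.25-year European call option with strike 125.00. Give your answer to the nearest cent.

4.45

CRR parameters: u = e^(σ√Δt) = e^(0.5·√0.25) = 1.2840, d = 1/u = 0.7788
Per-period rate: rΔt = 0.04·0.25 = 0.01, so R = e^0.01 = 1.0101
Risk-neutral probability p = (e^0.01 − 0.7788)/(1.2840 − 0.7788) = 0.2312/0.5052 = 0.4577
Terminal stock prices: S_u = 134.8, S_d = 81.77
Terminal payoffs (S − K): max(9.823, 0) = 9.823, max(-43.23, 0) = 0
Node 0 (S = 105): V_0 = e^(−0.01)·[0.4577·9.8227 + 0.5423·0.0000] = 4.4513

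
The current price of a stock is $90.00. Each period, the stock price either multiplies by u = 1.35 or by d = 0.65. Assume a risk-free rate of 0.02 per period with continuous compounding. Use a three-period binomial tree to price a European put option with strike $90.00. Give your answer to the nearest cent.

Risk-neutral probability p = (e^0.02 − 0.65)/(1.35 − 0.65) = 0.3702/0.7000 = 0.5289
Terminal stock prices: S_uuu = 221.4, S_uud = 106.6, S_udd = 51.33, S_ddd = 24.72
Terminal payoffs (K − S): max(-131.4, 0) = 0, max(-16.62, 0) = 0, max(38.67, 0) = 38.67, max(65.28, 0) = 65.28
Node uu (S = 164): V_uu = e^(−0.02)·[0.5289·0.0000 + 0.4711·0.0000] = 0.0000
Node ud (S = 78.98): V_ud = e^(−0.02)·[0.5289·0.0000 + 0.4711·38.6662] = 17.8565
Node dd (S = 38.03): V_dd = e^(−0.02)·[0.5289·38.6662 + 0.4711·65.2837] = 50.1929
Node u (S = 121.5): V_u = e^(−0.02)·[0.5289·0.0000 + 0.4711·17.8565] = 8.2464
Node d (S = 58.5): V_d = e^(−0.02)·[0.5289·17.8565 + 0.4711·50.1929] = 32.4363
Node 0 (S = 90): V_0 = e^(−0.02)·[0.5289·8.2464 + 0.4711·32.4363] = 19.2542

$19.25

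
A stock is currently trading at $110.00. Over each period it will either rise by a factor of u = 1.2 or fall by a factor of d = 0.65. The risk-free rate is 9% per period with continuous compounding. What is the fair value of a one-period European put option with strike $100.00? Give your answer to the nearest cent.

$5.01

Risk-neutral probability p = (e^0.09 − 0.65)/(1.2 − 0.65) = 0.4442/0.5500 = 0.8076
Terminal stock prices: S_u = 132, S_d = 71.5
Terminal payoffs (K − S): max(-32, 0) = 0, max(28.5, 0) = 28.5
Node 0 (S = 110): V_0 = e^(−0.09)·[0.8076·0.0000 + 0.1924·28.5000] = 5.0117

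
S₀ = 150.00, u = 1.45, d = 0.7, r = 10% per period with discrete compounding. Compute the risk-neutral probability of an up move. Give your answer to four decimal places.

p = 0.5333

Risk-neutral probability p = (1 + 0.1 − 0.7)/(1.45 − 0.7) = 0.4000/0.7500 = 0.5333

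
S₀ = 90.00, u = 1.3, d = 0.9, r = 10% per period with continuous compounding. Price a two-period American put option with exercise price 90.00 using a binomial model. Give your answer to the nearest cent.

3.97

Risk-neutral probability p = (e^0.1 − 0.9)/(1.3 − 0.9) = 0.2052/0.4000 = 0.5129
Terminal stock prices: S_uu = 152.1, S_ud = 105.3, S_dd = 72.9
Terminal payoffs (K − S): max(-62.1, 0) = 0, max(-15.3, 0) = 0, max(17.1, 0) = 17.1
Node u (S = 117): continuation = e^(−0.1)·[0.5129·0.0000 + 0.4871·0.0000] = 0.0000; exercise value = 0.0000 ≤ continuation, so V_u = 0.0000
Node d (S = 81): continuation = e^(−0.1)·[0.5129·0.0000 + 0.4871·17.1000] = 7.5363; exercise value = 9.0000 > continuation, so V_d = 9.0000 (exercise)
Node 0 (S = 90): continuation = e^(−0.1)·[0.5129·0.0000 + 0.4871·9.0000] = 3.9665; exercise value = 0.0000 ≤ continuation, so V_0 = 3.9665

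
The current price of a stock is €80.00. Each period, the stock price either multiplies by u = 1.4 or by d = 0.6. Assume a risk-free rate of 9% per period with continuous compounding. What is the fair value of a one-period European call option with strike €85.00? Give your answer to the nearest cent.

Risk-neutral probability p = (e^0.09 − 0.6)/(1.4 − 0.6) = 0.4942/0.8000 = 0.6177
Terminal stock prices: S_u = 112, S_d = 48
Terminal payoffs (S − K): max(27, 0) = 27, max(-37, 0) = 0
Node 0 (S = 80): V_0 = e^(−0.09)·[0.6177·27.0000 + 0.3823·0.0000] = 15.2429

€15.24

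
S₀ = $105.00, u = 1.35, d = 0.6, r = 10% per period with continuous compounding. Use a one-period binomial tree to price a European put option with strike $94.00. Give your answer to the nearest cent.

Risk-neutral probability p = (e^0.1 − 0.6)/(1.35 − 0.6) = 0.5052/0.7500 = 0.6736
Terminal stock prices: S_u = 141.8, S_d = 63
Terminal payoffs (K − S): max(-47.75, 0) = 0, max(31, 0) = 31
Node 0 (S = 105): V_0 = e^(−0.1)·[0.6736·0.0000 + 0.3264·31.0000] = 9.1566

$9.16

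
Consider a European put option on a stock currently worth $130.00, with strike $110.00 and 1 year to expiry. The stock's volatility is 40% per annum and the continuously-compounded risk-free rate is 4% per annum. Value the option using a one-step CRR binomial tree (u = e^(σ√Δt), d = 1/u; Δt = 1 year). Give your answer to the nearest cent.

$12.06

CRR parameters: u = e^(σ√Δt) = e^(0.4·√1) = 1.4918, d = 1/u = 0.6703
Per-period rate: rΔt = 0.04·1 = 0.04, so R = e^0.04 = 1.0408
Risk-neutral probability p = (e^0.04 − 0.6703)/(1.4918 − 0.6703) = 0.3705/0.8215 = 0.4510
Terminal stock prices: S_u = 193.9, S_d = 87.14
Terminal payoffs (K − S): max(-83.94, 0) = 0, max(22.86, 0) = 22.86
Node 0 (S = 130): V_0 = e^(−0.04)·[0.4510·0.0000 + 0.5490·22.8584] = 12.0574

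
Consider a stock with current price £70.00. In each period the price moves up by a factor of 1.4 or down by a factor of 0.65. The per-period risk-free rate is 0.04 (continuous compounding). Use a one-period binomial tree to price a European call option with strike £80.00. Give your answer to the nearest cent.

Risk-neutral probability p = (e^0.04 − 0.65)/(1.4 − 0.65) = 0.3908/0.7500 = 0.5211
Terminal stock prices: S_u = 98, S_d = 45.5
Terminal payoffs (S − K): max(18, 0) = 18, max(-34.5, 0) = 0
Node 0 (S = 70): V_0 = e^(−0.04)·[0.5211·18.0000 + 0.4789·0.0000] = 9.0117

£9.01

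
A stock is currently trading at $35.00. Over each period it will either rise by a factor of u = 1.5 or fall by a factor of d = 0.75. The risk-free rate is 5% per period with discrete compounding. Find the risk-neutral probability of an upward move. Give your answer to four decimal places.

p = 0.4000

Risk-neutral probability p = (1 + 0.05 − 0.75)/(1.5 − 0.75) = 0.3000/0.7500 = 0.4000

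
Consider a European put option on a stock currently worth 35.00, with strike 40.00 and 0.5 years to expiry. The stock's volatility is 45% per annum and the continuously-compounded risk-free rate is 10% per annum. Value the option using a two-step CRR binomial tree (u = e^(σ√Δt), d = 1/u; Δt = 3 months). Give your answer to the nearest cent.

CRR parameters: u = e^(σ√Δt) = e^(0.45·√0.25) = 1.2523, d = 1/u = 0.7985
Per-period rate: rΔt = 0.1·0.25 = 0.025, so R = e^0.025 = 1.0253
Risk-neutral probability p = (e^0.025 − 0.7985)/(1.2523 − 0.7985) = 0.2268/0.4538 = 0.4998
Terminal stock prices: S_uu = 54.89, S_ud = 35, S_dd = 22.32
Terminal payoffs (K − S): max(-14.89, 0) = 0, max(5, 0) = 5, max(17.68, 0) = 17.68
Node u (S = 43.83): V_u = e^(−0.025)·[0.4998·0.0000 + 0.5002·5.0000] = 2.4394
Node d (S = 27.95): V_d = e^(−0.025)·[0.4998·5.0000 + 0.5002·17.6830] = 11.0643
Node 0 (S = 35): V_0 = e^(−0.025)·[0.4998·2.4394 + 0.5002·11.0643] = 6.5871

6.59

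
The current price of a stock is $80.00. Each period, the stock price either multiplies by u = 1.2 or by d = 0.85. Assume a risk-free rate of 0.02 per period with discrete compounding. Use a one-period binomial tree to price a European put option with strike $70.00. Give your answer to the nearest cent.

Risk-neutral probability p = (1 + 0.02 − 0.85)/(1.2 − 0.85) = 0.1700/0.3500 = 0.4857
Terminal stock prices: S_u = 96, S_d = 68
Terminal payoffs (K − S): max(-26, 0) = 0, max(2, 0) = 2
Node 0 (S = 80): V_0 = 1/1.02·[0.4857·0.0000 + 0.5143·2.0000] = 1.0084

$1.01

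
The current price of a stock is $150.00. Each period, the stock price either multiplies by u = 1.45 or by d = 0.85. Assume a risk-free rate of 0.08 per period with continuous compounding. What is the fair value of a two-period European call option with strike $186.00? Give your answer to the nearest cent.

$16.67

Risk-neutral probability p = (e^0.08 − 0.85)/(1.45 − 0.85) = 0.2333/0.6000 = 0.3888
Terminal stock prices: S_uu = 315.4, S_ud = 184.9, S_dd = 108.4
Terminal payoffs (S − K): max(129.4, 0) = 129.4, max(-1.125, 0) = 0, max(-77.63, 0) = 0
Node u (S = 217.5): V_u = e^(−0.08)·[0.3888·129.3750 + 0.6112·0.0000] = 46.4351
Node d (S = 127.5): V_d = e^(−0.08)·[0.3888·0.0000 + 0.6112·0.0000] = 0.0000
Node 0 (S = 150): V_0 = e^(−0.08)·[0.3888·46.4351 + 0.6112·0.0000] = 16.6664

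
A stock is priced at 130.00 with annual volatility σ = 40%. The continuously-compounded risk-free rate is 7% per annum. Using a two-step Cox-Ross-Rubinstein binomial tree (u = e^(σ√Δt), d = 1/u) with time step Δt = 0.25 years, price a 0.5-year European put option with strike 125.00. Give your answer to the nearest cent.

9.36

CRR parameters: u = e^(σ√Δt) = e^(0.4·√0.25) = 1.2214, d = 1/u = 0.8187
Per-period rate: rΔt = 0.07·0.25 = 0.0175, so R = e^0.0175 = 1.0177
Risk-neutral probability p = (e^0.0175 − 0.8187)/(1.2214 − 0.8187) = 0.1989/0.4027 = 0.4940
Terminal stock prices: S_uu = 193.9, S_ud = 130, S_dd = 87.14
Terminal payoffs (K − S): max(-68.94, 0) = 0, max(-5, 0) = 0, max(37.86, 0) = 37.86
Node u (S = 158.8): V_u = e^(−0.0175)·[0.4940·0.0000 + 0.5060·0.0000] = 0.0000
Node d (S = 106.4): V_d = e^(−0.0175)·[0.4940·0.0000 + 0.5060·37.8584] = 18.8237
Node 0 (S = 130): V_0 = e^(−0.0175)·[0.4940·0.0000 + 0.5060·18.8237] = 9.3594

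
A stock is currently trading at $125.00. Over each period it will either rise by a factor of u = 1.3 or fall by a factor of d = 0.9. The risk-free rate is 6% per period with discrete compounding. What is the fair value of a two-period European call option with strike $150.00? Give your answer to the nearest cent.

$8.72

Risk-neutral probability p = (1 + 0.06 − 0.9)/(1.3 − 0.9) = 0.1600/0.4000 = 0.4000
Terminal stock prices: S_uu = 211.3, S_ud = 146.2, S_dd = 101.2
Terminal payoffs (S − K): max(61.25, 0) = 61.25, max(-3.75, 0) = 0, max(-48.75, 0) = 0
Node u (S = 162.5): V_u = 1/1.06·[0.4000·61.2500 + 0.6000·0.0000] = 23.1132
Node d (S = 112.5): V_d = 1/1.06·[0.4000·0.0000 + 0.6000·0.0000] = 0.0000
Node 0 (S = 125): V_0 = 1/1.06·[0.4000·23.1132 + 0.6000·0.0000] = 8.7220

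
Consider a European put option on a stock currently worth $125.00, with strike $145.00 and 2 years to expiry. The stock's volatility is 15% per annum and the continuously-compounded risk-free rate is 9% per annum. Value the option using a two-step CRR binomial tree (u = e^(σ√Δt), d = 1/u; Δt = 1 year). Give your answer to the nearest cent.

CRR parameters: u = e^(σ√Δt) = e^(0.15·√1) = 1.1618, d = 1/u = 0.8607
Per-period rate: rΔt = 0.09·1 = 0.09, so R = e^0.09 = 1.0942
Risk-neutral probability p = (e^0.09 − 0.8607)/(1.1618 − 0.8607) = 0.2335/0.3011 = 0.7753
Terminal stock prices: S_uu = 168.7, S_ud = 125, S_dd = 92.6
Terminal payoffs (K − S): max(-23.73, 0) = 0, max(20, 0) = 20, max(52.4, 0) = 52.4
Node u (S = 145.2): V_u = e^(−0.09)·[0.7753·0.0000 + 0.2247·20.0000] = 4.1070
Node d (S = 107.6): V_d = e^(−0.09)·[0.7753·20.0000 + 0.2247·52.3977] = 24.9315
Node 0 (S = 125): V_0 = e^(−0.09)·[0.7753·4.1070 + 0.2247·24.9315] = 8.0299

$8.03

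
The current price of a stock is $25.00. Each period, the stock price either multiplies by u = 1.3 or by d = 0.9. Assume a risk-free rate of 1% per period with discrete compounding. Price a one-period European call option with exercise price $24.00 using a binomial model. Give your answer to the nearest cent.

Risk-neutral probability p = (1 + 0.01 − 0.9)/(1.3 − 0.9) = 0.1100/0.4000 = 0.2750
Terminal stock prices: S_u = 32.5, S_d = 22.5
Terminal payoffs (S − K): max(8.5, 0) = 8.5, max(-1.5, 0) = 0
Node 0 (S = 25): V_0 = 1/1.01·[0.2750·8.5000 + 0.7250·0.0000] = 2.3144

$2.31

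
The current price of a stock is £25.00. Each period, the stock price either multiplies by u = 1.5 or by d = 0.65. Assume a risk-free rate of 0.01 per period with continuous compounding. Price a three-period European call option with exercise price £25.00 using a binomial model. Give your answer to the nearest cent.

Risk-neutral probability p = (e^0.01 − 0.65)/(1.5 − 0.65) = 0.3601/0.8500 = 0.4236
Terminal stock prices: S_uuu = 84.38, S_uud = 36.56, S_udd = 15.84, S_ddd = 6.866
Terminal payoffs (S − K): max(59.38, 0) = 59.38, max(11.56, 0) = 11.56, max(-9.156, 0) = 0, max(-18.13, 0) = 0
Node uu (S = 56.25): V_uu = e^(−0.01)·[0.4236·59.3750 + 0.5764·11.5625] = 31.4988
Node ud (S = 24.38): V_ud = e^(−0.01)·[0.4236·11.5625 + 0.5764·0.0000] = 4.8490
Node dd (S = 10.56): V_dd = e^(−0.01)·[0.4236·0.0000 + 0.5764·0.0000] = 0.0000
Node u (S = 37.5): V_u = e^(−0.01)·[0.4236·31.4988 + 0.5764·4.8490] = 15.9770
Node d (S = 16.25): V_d = e^(−0.01)·[0.4236·4.8490 + 0.5764·0.0000] = 2.0335
Node 0 (S = 25): V_0 = e^(−0.01)·[0.4236·15.9770 + 0.5764·2.0335] = 7.8608

£7.86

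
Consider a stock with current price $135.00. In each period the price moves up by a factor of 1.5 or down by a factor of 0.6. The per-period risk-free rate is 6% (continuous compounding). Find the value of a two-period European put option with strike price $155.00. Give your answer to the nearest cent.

$37.21

Risk-neutral probability p = (e^0.06 − 0.6)/(1.5 − 0.6) = 0.4618/0.9000 = 0.5132
Terminal stock prices: S_uu = 303.8, S_ud = 121.5, S_dd = 48.6
Terminal payoffs (K − S): max(-148.8, 0) = 0, max(33.5, 0) = 33.5, max(106.4, 0) = 106.4
Node u (S = 202.5): V_u = e^(−0.06)·[0.5132·0.0000 + 0.4868·33.5000] = 15.3596
Node d (S = 81): V_d = e^(−0.06)·[0.5132·33.5000 + 0.4868·106.4000] = 64.9735
Node 0 (S = 135): V_0 = e^(−0.06)·[0.5132·15.3596 + 0.4868·64.9735] = 37.2129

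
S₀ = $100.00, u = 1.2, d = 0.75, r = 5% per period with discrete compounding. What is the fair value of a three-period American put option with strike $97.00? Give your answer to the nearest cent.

$8.87

Risk-neutral probability p = (1 + 0.05 − 0.75)/(1.2 − 0.75) = 0.3000/0.4500 = 0.6667
Terminal stock prices: S_uuu = 172.8, S_uud = 108, S_udd = 67.5, S_ddd = 42.19
Terminal payoffs (K − S): max(-75.8, 0) = 0, max(-11, 0) = 0, max(29.5, 0) = 29.5, max(54.81, 0) = 54.81
Node uu (S = 144): continuation = 1/1.05·[0.6667·0.0000 + 0.3333·0.0000] = 0.0000; exercise value = 0.0000 ≤ continuation, so V_uu = 0.0000
Node ud (S = 90): continuation = 1/1.05·[0.6667·0.0000 + 0.3333·29.5000] = 9.3651; exercise value = 7.0000 ≤ continuation, so V_ud = 9.3651
Node dd (S = 56.25): continuation = 1/1.05·[0.6667·29.5000 + 0.3333·54.8125] = 36.1310; exercise value = 40.7500 > continuation, so V_dd = 40.7500 (exercise)
Node u (S = 120): continuation = 1/1.05·[0.6667·0.0000 + 0.3333·9.3651] = 2.9730; exercise value = 0.0000 ≤ continuation, so V_u = 2.9730
Node d (S = 75): continuation = 1/1.05·[0.6667·9.3651 + 0.3333·40.7500] = 18.8826; exercise value = 22.0000 > continuation, so V_d = 22.0000 (exercise)
Node 0 (S = 100): continuation = 1/1.05·[0.6667·2.9730 + 0.3333·22.0000] = 8.8718; exercise value = 0.0000 ≤ continuation, so V_0 = 8.8718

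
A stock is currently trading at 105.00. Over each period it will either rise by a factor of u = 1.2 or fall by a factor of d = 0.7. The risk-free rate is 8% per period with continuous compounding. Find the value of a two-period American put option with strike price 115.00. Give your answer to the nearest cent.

13.03

Risk-neutral probability p = (e^0.08 − 0.7)/(1.2 − 0.7) = 0.3833/0.5000 = 0.7666
Terminal stock prices: S_uu = 151.2, S_ud = 88.2, S_dd = 51.45
Terminal payoffs (K − S): max(-36.2, 0) = 0, max(26.8, 0) = 26.8, max(63.55, 0) = 63.55
Node u (S = 126): continuation = e^(−0.08)·[0.7666·0.0000 + 0.2334·26.8000] = 5.7748; exercise value = 0.0000 ≤ continuation, so V_u = 5.7748
Node d (S = 73.5): continuation = e^(−0.08)·[0.7666·26.8000 + 0.2334·63.5500] = 32.6584; exercise value = 41.5000 > continuation, so V_d = 41.5000 (exercise)
Node 0 (S = 105): continuation = e^(−0.08)·[0.7666·5.7748 + 0.2334·41.5000] = 13.0289; exercise value = 10.0000 ≤ continuation, so V_0 = 13.0289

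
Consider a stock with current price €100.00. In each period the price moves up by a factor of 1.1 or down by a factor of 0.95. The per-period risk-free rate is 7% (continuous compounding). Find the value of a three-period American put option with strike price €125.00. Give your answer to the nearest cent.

Risk-neutral probability p = (e^0.07 − 0.95)/(1.1 − 0.95) = 0.1225/0.1500 = 0.8167
Terminal stock prices: S_uuu = 133.1, S_uud = 115, S_udd = 99.28, S_ddd = 85.74
Terminal payoffs (K − S): max(-8.1, 0) = 0, max(10.05, 0) = 10.05, max(25.72, 0) = 25.72, max(39.26, 0) = 39.26
Node uu (S = 121): continuation = e^(−0.07)·[0.8167·0.0000 + 0.1833·10.0500] = 1.7174; exercise value = 4.0000 > continuation, so V_uu = 4.0000 (exercise)
Node ud (S = 104.5): continuation = e^(−0.07)·[0.8167·10.0500 + 0.1833·25.7250] = 12.0492; exercise value = 20.5000 > continuation, so V_ud = 20.5000 (exercise)
Node dd (S = 90.25): continuation = e^(−0.07)·[0.8167·25.7250 + 0.1833·39.2625] = 26.2992; exercise value = 34.7500 > continuation, so V_dd = 34.7500 (exercise)
Node u (S = 110): continuation = e^(−0.07)·[0.8167·4.0000 + 0.1833·20.5000] = 6.5492; exercise value = 15.0000 > continuation, so V_u = 15.0000 (exercise)
Node d (S = 95): continuation = e^(−0.07)·[0.8167·20.5000 + 0.1833·34.7500] = 21.5492; exercise value = 30.0000 > continuation, so V_d = 30.0000 (exercise)
Node 0 (S = 100): continuation = e^(−0.07)·[0.8167·15.0000 + 0.1833·30.0000] = 16.5492; exercise value = 25.0000 > continuation, so V_0 = 25.0000 (exercise)

€25.00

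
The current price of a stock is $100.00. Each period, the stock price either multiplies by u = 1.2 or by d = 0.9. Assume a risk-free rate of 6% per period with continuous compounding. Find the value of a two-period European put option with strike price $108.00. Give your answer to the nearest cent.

Risk-neutral probability p = (e^0.06 − 0.9)/(1.2 − 0.9) = 0.1618/0.3000 = 0.5395
Terminal stock prices: S_uu = 144, S_ud = 108, S_dd = 81
Terminal payoffs (K − S): max(-36, 0) = 0, max(0, 0) = 0, max(27, 0) = 27
Node u (S = 120): V_u = e^(−0.06)·[0.5395·0.0000 + 0.4605·0.0000] = 0.0000
Node d (S = 90): V_d = e^(−0.06)·[0.5395·0.0000 + 0.4605·27.0000] = 11.7106
Node 0 (S = 100): V_0 = e^(−0.06)·[0.5395·0.0000 + 0.4605·11.7106] = 5.0792

$5.08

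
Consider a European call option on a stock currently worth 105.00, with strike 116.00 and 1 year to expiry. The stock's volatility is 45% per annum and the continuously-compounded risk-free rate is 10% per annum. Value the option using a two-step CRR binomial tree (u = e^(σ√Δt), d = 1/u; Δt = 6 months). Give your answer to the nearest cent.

18.67

CRR parameters: u = e^(σ√Δt) = e^(0.45·√0.5) = 1.3746, d = 1/u = 0.7275
Per-period rate: rΔt = 0.1·0.5 = 0.05, so R = e^0.05 = 1.0513
Risk-neutral probability p = (e^0.05 − 0.7275)/(1.3746 − 0.7275) = 0.3238/0.6472 = 0.5003
Terminal stock prices: S_uu = 198.4, S_ud = 105, S_dd = 55.57
Terminal payoffs (S − K): max(82.41, 0) = 82.41, max(-11, 0) = 0, max(-60.43, 0) = 0
Node u (S = 144.3): V_u = e^(−0.05)·[0.5003·82.4141 + 0.4997·0.0000] = 39.2237
Node d (S = 76.38): V_d = e^(−0.05)·[0.5003·0.0000 + 0.4997·0.0000] = 0.0000
Node 0 (S = 105): V_0 = e^(−0.05)·[0.5003·39.2237 + 0.4997·0.0000] = 18.6679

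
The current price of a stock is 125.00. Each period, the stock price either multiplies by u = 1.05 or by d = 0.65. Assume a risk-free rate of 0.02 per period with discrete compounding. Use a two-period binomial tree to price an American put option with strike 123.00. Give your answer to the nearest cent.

5.58

Risk-neutral probability p = (1 + 0.02 − 0.65)/(1.05 − 0.65) = 0.3700/0.4000 = 0.9250
Terminal stock prices: S_uu = 137.8, S_ud = 85.31, S_dd = 52.81
Terminal payoffs (K − S): max(-14.81, 0) = 0, max(37.69, 0) = 37.69, max(70.19, 0) = 70.19
Node u (S = 131.2): continuation = 1/1.02·[0.9250·0.0000 + 0.0750·37.6875] = 2.7711; exercise value = 0.0000 ≤ continuation, so V_u = 2.7711
Node d (S = 81.25): continuation = 1/1.02·[0.9250·37.6875 + 0.0750·70.1875] = 39.3382; exercise value = 41.7500 > continuation, so V_d = 41.7500 (exercise)
Node 0 (S = 125): continuation = 1/1.02·[0.9250·2.7711 + 0.0750·41.7500] = 5.5829; exercise value = 0.0000 ≤ continuation, so V_0 = 5.5829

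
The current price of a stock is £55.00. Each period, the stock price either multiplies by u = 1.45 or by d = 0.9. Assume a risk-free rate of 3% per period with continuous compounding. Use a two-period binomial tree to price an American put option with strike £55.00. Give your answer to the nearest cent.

£5.73

Risk-neutral probability p = (e^0.03 − 0.9)/(1.45 − 0.9) = 0.1305/0.5500 = 0.2372
Terminal stock prices: S_uu = 115.6, S_ud = 71.78, S_dd = 44.55
Terminal payoffs (K − S): max(-60.64, 0) = 0, max(-16.78, 0) = 0, max(10.45, 0) = 10.45
Node u (S = 79.75): continuation = e^(−0.03)·[0.2372·0.0000 + 0.7628·0.0000] = 0.0000; exercise value = 0.0000 ≤ continuation, so V_u = 0.0000
Node d (S = 49.5): continuation = e^(−0.03)·[0.2372·0.0000 + 0.7628·10.4500] = 7.7358; exercise value = 5.5000 ≤ continuation, so V_d = 7.7358
Node 0 (S = 55): continuation = e^(−0.03)·[0.2372·0.0000 + 0.7628·7.7358] = 5.7265; exercise value = 0.0000 ≤ continuation, so V_0 = 5.7265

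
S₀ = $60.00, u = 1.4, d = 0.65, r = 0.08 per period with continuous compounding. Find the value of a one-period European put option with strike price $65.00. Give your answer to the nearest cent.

$10.14

Risk-neutral probability p = (e^0.08 − 0.65)/(1.4 − 0.65) = 0.4333/0.7500 = 0.5777
Terminal stock prices: S_u = 84, S_d = 39
Terminal payoffs (K − S): max(-19, 0) = 0, max(26, 0) = 26
Node 0 (S = 60): V_0 = e^(−0.08)·[0.5777·0.0000 + 0.4223·26.0000] = 10.1352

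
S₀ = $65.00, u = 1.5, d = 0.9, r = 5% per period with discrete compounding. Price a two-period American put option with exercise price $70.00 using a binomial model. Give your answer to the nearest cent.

$8.85

Risk-neutral probability p = (1 + 0.05 − 0.9)/(1.5 − 0.9) = 0.1500/0.6000 = 0.2500
Terminal stock prices: S_uu = 146.2, S_ud = 87.75, S_dd = 52.65
Terminal payoffs (K − S): max(-76.25, 0) = 0, max(-17.75, 0) = 0, max(17.35, 0) = 17.35
Node u (S = 97.5): continuation = 1/1.05·[0.2500·0.0000 + 0.7500·0.0000] = 0.0000; exercise value = 0.0000 ≤ continuation, so V_u = 0.0000
Node d (S = 58.5): continuation = 1/1.05·[0.2500·0.0000 + 0.7500·17.3500] = 12.3929; exercise value = 11.5000 ≤ continuation, so V_d = 12.3929
Node 0 (S = 65): continuation = 1/1.05·[0.2500·0.0000 + 0.7500·12.3929] = 8.8520; exercise value = 5.0000 ≤ continuation, so V_0 = 8.8520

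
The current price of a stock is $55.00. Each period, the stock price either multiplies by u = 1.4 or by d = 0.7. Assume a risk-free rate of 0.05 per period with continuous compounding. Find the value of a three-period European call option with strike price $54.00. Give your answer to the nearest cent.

Risk-neutral probability p = (e^0.05 − 0.7)/(1.4 − 0.7) = 0.3513/0.7000 = 0.5018
Terminal stock prices: S_uuu = 150.9, S_uud = 75.46, S_udd = 37.73, S_ddd = 18.86
Terminal payoffs (S − K): max(96.92, 0) = 96.92, max(21.46, 0) = 21.46, max(-16.27, 0) = 0, max(-35.14, 0) = 0
Node uu (S = 107.8): V_uu = e^(−0.05)·[0.5018·96.9200 + 0.4982·21.4600] = 56.4336
Node ud (S = 53.9): V_ud = e^(−0.05)·[0.5018·21.4600 + 0.4982·0.0000] = 10.2438
Node dd (S = 26.95): V_dd = e^(−0.05)·[0.5018·0.0000 + 0.4982·0.0000] = 0.0000
Node u (S = 77): V_u = e^(−0.05)·[0.5018·56.4336 + 0.4982·10.2438] = 31.7925
Node d (S = 38.5): V_d = e^(−0.05)·[0.5018·10.2438 + 0.4982·0.0000] = 4.8898
Node 0 (S = 55): V_0 = e^(−0.05)·[0.5018·31.7925 + 0.4982·4.8898] = 17.4931

$17.49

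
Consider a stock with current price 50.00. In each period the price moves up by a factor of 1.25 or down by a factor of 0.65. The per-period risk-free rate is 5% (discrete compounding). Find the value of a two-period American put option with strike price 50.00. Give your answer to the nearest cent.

7.45

Risk-neutral probability p = (1 + 0.05 − 0.65)/(1.25 − 0.65) = 0.4000/0.6000 = 0.6667
Terminal stock prices: S_uu = 78.12, S_ud = 40.62, S_dd = 21.13
Terminal payoffs (K − S): max(-28.12, 0) = 0, max(9.375, 0) = 9.375, max(28.87, 0) = 28.87
Node u (S = 62.5): continuation = 1/1.05·[0.6667·0.0000 + 0.3333·9.3750] = 2.9762; exercise value = 0.0000 ≤ continuation, so V_u = 2.9762
Node d (S = 32.5): continuation = 1/1.05·[0.6667·9.3750 + 0.3333·28.8750] = 15.1190; exercise value = 17.5000 > continuation, so V_d = 17.5000 (exercise)
Node 0 (S = 50): continuation = 1/1.05·[0.6667·2.9762 + 0.3333·17.5000] = 7.4452; exercise value = 0.0000 ≤ continuation, so V_0 = 7.4452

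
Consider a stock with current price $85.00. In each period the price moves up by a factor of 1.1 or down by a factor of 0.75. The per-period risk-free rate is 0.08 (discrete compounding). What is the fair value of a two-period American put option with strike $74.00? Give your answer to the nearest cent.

$0.72

Risk-neutral probability p = (1 + 0.08 − 0.75)/(1.1 − 0.75) = 0.3300/0.3500 = 0.9429
Terminal stock prices: S_uu = 102.9, S_ud = 70.13, S_dd = 47.81
Terminal payoffs (K − S): max(-28.85, 0) = 0, max(3.875, 0) = 3.875, max(26.19, 0) = 26.19
Node u (S = 93.5): continuation = 1/1.08·[0.9429·0.0000 + 0.0571·3.8750] = 0.2050; exercise value = 0.0000 ≤ continuation, so V_u = 0.2050
Node d (S = 63.75): continuation = 1/1.08·[0.9429·3.8750 + 0.0571·26.1875] = 4.7685; exercise value = 10.2500 > continuation, so V_d = 10.2500 (exercise)
Node 0 (S = 85): continuation = 1/1.08·[0.9429·0.2050 + 0.0571·10.2500] = 0.7213; exercise value = 0.0000 ≤ continuation, so V_0 = 0.7213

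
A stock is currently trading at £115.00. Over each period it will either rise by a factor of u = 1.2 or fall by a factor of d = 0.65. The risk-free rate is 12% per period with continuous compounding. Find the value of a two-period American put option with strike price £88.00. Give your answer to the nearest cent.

£1.55

Risk-neutral probability p = (e^0.12 − 0.65)/(1.2 − 0.65) = 0.4775/0.5500 = 0.8682
Terminal stock prices: S_uu = 165.6, S_ud = 89.7, S_dd = 48.59
Terminal payoffs (K − S): max(-77.6, 0) = 0, max(-1.7, 0) = 0, max(39.41, 0) = 39.41
Node u (S = 138): continuation = e^(−0.12)·[0.8682·0.0000 + 0.1318·0.0000] = 0.0000; exercise value = 0.0000 ≤ continuation, so V_u = 0.0000
Node d (S = 74.75): continuation = e^(−0.12)·[0.8682·0.0000 + 0.1318·39.4125] = 4.6080; exercise value = 13.2500 > continuation, so V_d = 13.2500 (exercise)
Node 0 (S = 115): continuation = e^(−0.12)·[0.8682·0.0000 + 0.1318·13.2500] = 1.5492; exercise value = 0.0000 ≤ continuation, so V_0 = 1.5492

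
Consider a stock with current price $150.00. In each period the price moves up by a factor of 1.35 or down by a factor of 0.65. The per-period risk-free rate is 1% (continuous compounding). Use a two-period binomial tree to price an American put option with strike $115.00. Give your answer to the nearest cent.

Risk-neutral probability p = (e^0.01 − 0.65)/(1.35 − 0.65) = 0.3601/0.7000 = 0.5144
Terminal stock prices: S_uu = 273.4, S_ud = 131.6, S_dd = 63.38
Terminal payoffs (K − S): max(-158.4, 0) = 0, max(-16.62, 0) = 0, max(51.62, 0) = 51.62
Node u (S = 202.5): continuation = e^(−0.01)·[0.5144·0.0000 + 0.4856·0.0000] = 0.0000; exercise value = 0.0000 ≤ continuation, so V_u = 0.0000
Node d (S = 97.5): continuation = e^(−0.01)·[0.5144·0.0000 + 0.4856·51.6250] = 24.8218; exercise value = 17.5000 ≤ continuation, so V_d = 24.8218
Node 0 (S = 150): continuation = e^(−0.01)·[0.5144·0.0000 + 0.4856·24.8218] = 11.9346; exercise value = 0.0000 ≤ continuation, so V_0 = 11.9346

$11.93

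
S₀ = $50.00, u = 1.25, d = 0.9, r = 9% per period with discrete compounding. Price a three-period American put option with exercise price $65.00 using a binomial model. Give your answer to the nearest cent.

$15.00

Risk-neutral probability p = (1 + 0.09 − 0.9)/(1.25 − 0.9) = 0.1900/0.3500 = 0.5429
Terminal stock prices: S_uuu = 97.66, S_uud = 70.31, S_udd = 50.62, S_ddd = 36.45
Terminal payoffs (K − S): max(-32.66, 0) = 0, max(-5.312, 0) = 0, max(14.38, 0) = 14.38, max(28.55, 0) = 28.55
Node uu (S = 78.12): continuation = 1/1.09·[0.5429·0.0000 + 0.4571·0.0000] = 0.0000; exercise value = 0.0000 ≤ continuation, so V_uu = 0.0000
Node ud (S = 56.25): continuation = 1/1.09·[0.5429·0.0000 + 0.4571·14.3750] = 6.0288; exercise value = 8.7500 > continuation, so V_ud = 8.7500 (exercise)
Node dd (S = 40.5): continuation = 1/1.09·[0.5429·14.3750 + 0.4571·28.5500] = 19.1330; exercise value = 24.5000 > continuation, so V_dd = 24.5000 (exercise)
Node u (S = 62.5): continuation = 1/1.09·[0.5429·0.0000 + 0.4571·8.7500] = 3.6697; exercise value = 2.5000 ≤ continuation, so V_u = 3.6697
Node d (S = 45): continuation = 1/1.09·[0.5429·8.7500 + 0.4571·24.5000] = 14.6330; exercise value = 20.0000 > continuation, so V_d = 20.0000 (exercise)
Node 0 (S = 50): continuation = 1/1.09·[0.5429·3.6697 + 0.4571·20.0000] = 10.2156; exercise value = 15.0000 > continuation, so V_0 = 15.0000 (exercise)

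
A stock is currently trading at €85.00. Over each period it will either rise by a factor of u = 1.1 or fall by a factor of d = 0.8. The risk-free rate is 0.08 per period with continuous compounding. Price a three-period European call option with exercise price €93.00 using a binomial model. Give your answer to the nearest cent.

Risk-neutral probability p = (e^0.08 − 0.8)/(1.1 − 0.8) = 0.2833/0.3000 = 0.9443
Terminal stock prices: S_uuu = 113.1, S_uud = 82.28, S_udd = 59.84, S_ddd = 43.52
Terminal payoffs (S − K): max(20.14, 0) = 20.14, max(-10.72, 0) = 0, max(-33.16, 0) = 0, max(-49.48, 0) = 0
Node uu (S = 102.9): V_uu = e^(−0.08)·[0.9443·20.1350 + 0.0557·0.0000] = 17.5515
Node ud (S = 74.8): V_ud = e^(−0.08)·[0.9443·0.0000 + 0.0557·0.0000] = 0.0000
Node dd (S = 54.4): V_dd = e^(−0.08)·[0.9443·0.0000 + 0.0557·0.0000] = 0.0000
Node u (S = 93.5): V_u = e^(−0.08)·[0.9443·17.5515 + 0.0557·0.0000] = 15.2994
Node d (S = 68): V_d = e^(−0.08)·[0.9443·0.0000 + 0.0557·0.0000] = 0.0000
Node 0 (S = 85): V_0 = e^(−0.08)·[0.9443·15.2994 + 0.0557·0.0000] = 13.3364

€13.34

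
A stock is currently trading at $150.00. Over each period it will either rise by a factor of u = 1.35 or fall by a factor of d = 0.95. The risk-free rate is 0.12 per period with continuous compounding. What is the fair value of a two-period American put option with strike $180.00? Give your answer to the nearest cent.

Risk-neutral probability p = (e^0.12 − 0.95)/(1.35 − 0.95) = 0.1775/0.4000 = 0.4437
Terminal stock prices: S_uu = 273.4, S_ud = 192.4, S_dd = 135.4
Terminal payoffs (K − S): max(-93.38, 0) = 0, max(-12.38, 0) = 0, max(44.62, 0) = 44.62
Node u (S = 202.5): continuation = e^(−0.12)·[0.4437·0.0000 + 0.5563·0.0000] = 0.0000; exercise value = 0.0000 ≤ continuation, so V_u = 0.0000
Node d (S = 142.5): continuation = e^(−0.12)·[0.4437·0.0000 + 0.5563·44.6250] = 22.0160; exercise value = 37.5000 > continuation, so V_d = 37.5000 (exercise)
Node 0 (S = 150): continuation = e^(−0.12)·[0.4437·0.0000 + 0.5563·37.5000] = 18.5009; exercise value = 30.0000 > continuation, so V_0 = 30.0000 (exercise)

$30.00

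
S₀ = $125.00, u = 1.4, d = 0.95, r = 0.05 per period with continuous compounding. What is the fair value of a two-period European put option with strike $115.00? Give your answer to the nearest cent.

$1.19

Risk-neutral probability p = (e^0.05 − 0.95)/(1.4 − 0.95) = 0.1013/0.4500 = 0.2250
Terminal stock prices: S_uu = 245, S_ud = 166.2, S_dd = 112.8
Terminal payoffs (K − S): max(-130, 0) = 0, max(-51.25, 0) = 0, max(2.188, 0) = 2.188
Node u (S = 175): V_u = e^(−0.05)·[0.2250·0.0000 + 0.7750·0.0000] = 0.0000
Node d (S = 118.8): V_d = e^(−0.05)·[0.2250·0.0000 + 0.7750·2.1875] = 1.6125
Node 0 (S = 125): V_0 = e^(−0.05)·[0.2250·0.0000 + 0.7750·1.6125] = 1.1887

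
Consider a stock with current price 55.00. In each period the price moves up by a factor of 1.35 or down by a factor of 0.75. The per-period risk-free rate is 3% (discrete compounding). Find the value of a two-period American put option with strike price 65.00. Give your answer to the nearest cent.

Risk-neutral probability p = (1 + 0.03 − 0.75)/(1.35 − 0.75) = 0.2800/0.6000 = 0.4667
Terminal stock prices: S_uu = 100.2, S_ud = 55.69, S_dd = 30.94
Terminal payoffs (K − S): max(-35.24, 0) = 0, max(9.312, 0) = 9.312, max(34.06, 0) = 34.06
Node u (S = 74.25): continuation = 1/1.03·[0.4667·0.0000 + 0.5333·9.3125] = 4.8220; exercise value = 0.0000 ≤ continuation, so V_u = 4.8220
Node d (S = 41.25): continuation = 1/1.03·[0.4667·9.3125 + 0.5333·34.0625] = 21.8568; exercise value = 23.7500 > continuation, so V_d = 23.7500 (exercise)
Node 0 (S = 55): continuation = 1/1.03·[0.4667·4.8220 + 0.5333·23.7500] = 14.4825; exercise value = 10.0000 ≤ continuation, so V_0 = 14.4825

14.48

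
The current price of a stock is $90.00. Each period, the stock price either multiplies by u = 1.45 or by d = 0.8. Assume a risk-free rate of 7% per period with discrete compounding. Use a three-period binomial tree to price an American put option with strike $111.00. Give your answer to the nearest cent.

Risk-neutral probability p = (1 + 0.07 − 0.8)/(1.45 − 0.8) = 0.2700/0.6500 = 0.4154
Terminal stock prices: S_uuu = 274.4, S_uud = 151.4, S_udd = 83.52, S_ddd = 46.08
Terminal payoffs (K − S): max(-163.4, 0) = 0, max(-40.38, 0) = 0, max(27.48, 0) = 27.48, max(64.92, 0) = 64.92
Node uu (S = 189.2): continuation = 1/1.07·[0.4154·0.0000 + 0.5846·0.0000] = 0.0000; exercise value = 0.0000 ≤ continuation, so V_uu = 0.0000
Node ud (S = 104.4): continuation = 1/1.07·[0.4154·0.0000 + 0.5846·27.4800] = 15.0142; exercise value = 6.6000 ≤ continuation, so V_ud = 15.0142
Node dd (S = 57.6): continuation = 1/1.07·[0.4154·27.4800 + 0.5846·64.9200] = 46.1383; exercise value = 53.4000 > continuation, so V_dd = 53.4000 (exercise)
Node u (S = 130.5): continuation = 1/1.07·[0.4154·0.0000 + 0.5846·15.0142] = 8.2033; exercise value = 0.0000 ≤ continuation, so V_u = 8.2033
Node d (S = 72): continuation = 1/1.07·[0.4154·15.0142 + 0.5846·53.4000] = 35.0048; exercise value = 39.0000 > continuation, so V_d = 39.0000 (exercise)
Node 0 (S = 90): continuation = 1/1.07·[0.4154·8.2033 + 0.5846·39.0000] = 24.4930; exercise value = 21.0000 ≤ continuation, so V_0 = 24.4930

$24.49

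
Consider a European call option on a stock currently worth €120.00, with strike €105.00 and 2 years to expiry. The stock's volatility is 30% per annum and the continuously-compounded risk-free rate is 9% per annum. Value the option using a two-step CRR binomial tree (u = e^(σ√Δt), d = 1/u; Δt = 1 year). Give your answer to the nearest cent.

€38.06

CRR parameters: u = e^(σ√Δt) = e^(0.3·√1) = 1.3499, d = 1/u = 0.7408
Per-period rate: rΔt = 0.09·1 = 0.09, so R = e^0.09 = 1.0942
Risk-neutral probability p = (e^0.09 − 0.7408)/(1.3499 − 0.7408) = 0.3534/0.6090 = 0.5802
Terminal stock prices: S_uu = 218.7, S_ud = 120, S_dd = 65.86
Terminal payoffs (S − K): max(113.7, 0) = 113.7, max(15, 0) = 15, max(-39.14, 0) = 0
Node u (S = 162): V_u = e^(−0.09)·[0.5802·113.6543 + 0.4198·15.0000] = 66.0203
Node d (S = 88.9): V_d = e^(−0.09)·[0.5802·15.0000 + 0.4198·0.0000] = 7.9537
Node 0 (S = 120): V_0 = e^(−0.09)·[0.5802·66.0203 + 0.4198·7.9537] = 38.0589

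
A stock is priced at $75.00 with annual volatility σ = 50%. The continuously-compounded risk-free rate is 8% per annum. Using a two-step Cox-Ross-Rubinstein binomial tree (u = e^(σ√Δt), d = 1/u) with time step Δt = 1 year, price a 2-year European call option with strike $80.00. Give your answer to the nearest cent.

CRR parameters: u = e^(σ√Δt) = e^(0.5·√1) = 1.6487, d = 1/u = 0.6065
Per-period rate: rΔt = 0.08·1 = 0.08, so R = e^0.08 = 1.0833
Risk-neutral probability p = (e^0.08 − 0.6065)/(1.6487 − 0.6065) = 0.4768/1.0422 = 0.4575
Terminal stock prices: S_uu = 203.9, S_ud = 75, S_dd = 27.59
Terminal payoffs (S − K): max(123.9, 0) = 123.9, max(-5, 0) = 0, max(-52.41, 0) = 0
Node u (S = 123.7): V_u = e^(−0.08)·[0.4575·123.8711 + 0.5425·0.0000] = 52.3089
Node d (S = 45.49): V_d = e^(−0.08)·[0.4575·0.0000 + 0.5425·0.0000] = 0.0000
Node 0 (S = 75): V_0 = e^(−0.08)·[0.4575·52.3089 + 0.5425·0.0000] = 22.0893

$22.09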